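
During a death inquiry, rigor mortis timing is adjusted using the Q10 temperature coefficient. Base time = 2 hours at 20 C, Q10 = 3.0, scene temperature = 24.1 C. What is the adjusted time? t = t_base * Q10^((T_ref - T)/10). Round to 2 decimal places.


Rigor mortis time adjustment:
Exponent = (T_ref - T_actual) / 10 = (20 - 24.1) / 10 = -0.41
Q10 factor = 3.0^-0.41 = 0.63735
t_adjusted = 2 * 0.63735 = 1.27 hours

1.27


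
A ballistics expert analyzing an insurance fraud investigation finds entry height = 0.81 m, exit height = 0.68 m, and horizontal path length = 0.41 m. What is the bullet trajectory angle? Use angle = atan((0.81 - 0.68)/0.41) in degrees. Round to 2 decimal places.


Bullet trajectory angle:
Height difference = 0.81 - 0.68 = 0.13 m
angle = atan(0.13 / 0.41)
angle = atan(0.317073)
angle = 17.59 degrees

17.59


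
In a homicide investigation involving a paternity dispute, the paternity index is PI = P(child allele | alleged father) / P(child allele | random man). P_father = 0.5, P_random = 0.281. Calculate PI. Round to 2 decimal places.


Paternity Index calculation:
PI = P(allele|father) / P(allele|random)
PI = 0.5 / 0.281
PI = 1.78

1.78


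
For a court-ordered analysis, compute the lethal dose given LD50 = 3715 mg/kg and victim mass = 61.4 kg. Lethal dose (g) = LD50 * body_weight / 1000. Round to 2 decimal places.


Lethal dose calculation:
Lethal dose = LD50 * body_weight / 1000
= 3715 * 61.4 / 1000
= 228101 / 1000
= 228.10 g

228.10


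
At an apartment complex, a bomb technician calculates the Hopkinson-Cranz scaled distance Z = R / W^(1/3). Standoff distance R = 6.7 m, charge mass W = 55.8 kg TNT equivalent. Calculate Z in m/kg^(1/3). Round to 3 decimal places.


Scaled distance calculation:
W^(1/3) = 55.8^(1/3) = 3.821302
Z = R / W^(1/3) = 6.7 / 3.821302
Z = 1.753 m/kg^(1/3)

1.753


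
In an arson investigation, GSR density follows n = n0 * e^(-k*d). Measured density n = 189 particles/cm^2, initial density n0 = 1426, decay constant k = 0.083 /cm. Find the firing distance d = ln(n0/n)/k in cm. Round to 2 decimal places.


GSR distance calculation:
n0/n = 1426 / 189 = 7.544974
ln(n0/n) = 2.020882
d = 2.020882 / 0.083 = 24.35 cm

24.35


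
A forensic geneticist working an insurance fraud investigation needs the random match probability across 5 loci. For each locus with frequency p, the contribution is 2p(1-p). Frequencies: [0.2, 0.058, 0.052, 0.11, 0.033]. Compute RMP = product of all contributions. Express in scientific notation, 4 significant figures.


Computing RMP for 5 loci:
Locus 1: 2 * 0.2 * 0.8 = 0.32
Locus 2: 2 * 0.058 * 0.942 = 0.109272
Locus 3: 2 * 0.052 * 0.948 = 0.098592
Locus 4: 2 * 0.11 * 0.89 = 0.1958
Locus 5: 2 * 0.033 * 0.967 = 0.063822
RMP = 4.308e-05

4.308e-05


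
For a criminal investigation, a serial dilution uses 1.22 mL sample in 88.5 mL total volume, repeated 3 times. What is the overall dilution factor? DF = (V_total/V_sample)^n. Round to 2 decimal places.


Dilution factor calculation:
Single dilution = V_total / V_sample = 88.5 / 1.22 ≈ 72.540984
Number of dilutions = 3
Total DF = (88.5 / 1.22)^3 (full precision, rounded at the end) = 381724.75

381724.75


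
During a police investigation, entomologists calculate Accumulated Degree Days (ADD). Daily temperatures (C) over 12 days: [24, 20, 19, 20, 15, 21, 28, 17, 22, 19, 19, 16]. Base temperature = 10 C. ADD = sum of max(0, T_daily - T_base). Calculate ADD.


Computing ADD day by day:
Day 1: max(0, 24 - 10) = 14
Day 2: max(0, 20 - 10) = 10
Day 3: max(0, 19 - 10) = 9
Day 4: max(0, 20 - 10) = 10
Day 5: max(0, 15 - 10) = 5
Day 6: max(0, 21 - 10) = 11
Day 7: max(0, 28 - 10) = 18
Day 8: max(0, 17 - 10) = 7
Day 9: max(0, 22 - 10) = 12
Day 10: max(0, 19 - 10) = 9
Day 11: max(0, 19 - 10) = 9
Day 12: max(0, 16 - 10) = 6
Total ADD = 120

120


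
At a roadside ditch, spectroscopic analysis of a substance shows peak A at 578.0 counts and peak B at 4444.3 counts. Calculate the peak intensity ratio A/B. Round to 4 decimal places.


Spectral peak ratio:
Peak A = 578.0 counts
Peak B = 4444.3 counts
Ratio = 578.0 / 4444.3 = 0.1301

0.1301


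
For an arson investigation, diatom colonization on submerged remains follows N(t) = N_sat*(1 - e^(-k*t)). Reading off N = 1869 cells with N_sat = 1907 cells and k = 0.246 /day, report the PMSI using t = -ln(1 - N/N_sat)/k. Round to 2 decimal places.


PMSI from diatom colonization curve:
N / N_sat = 1869 / 1907 = 0.980073
1 - N/N_sat = 0.019927
ln(1 - N/N_sat) = -3.91568
t = -ln(1 - N/N_sat) / k = -(-3.91568) / 0.246 = 15.92 days

15.92


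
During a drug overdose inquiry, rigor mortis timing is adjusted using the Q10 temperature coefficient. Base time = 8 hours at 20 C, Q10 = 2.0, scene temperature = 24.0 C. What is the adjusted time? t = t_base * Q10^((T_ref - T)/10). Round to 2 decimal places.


Rigor mortis time adjustment:
Exponent = (T_ref - T_actual) / 10 = (20 - 24.0) / 10 = -0.4
Q10 factor = 2.0^-0.4 = 0.75786
t_adjusted = 8 * 0.75786 = 6.06 hours

6.06


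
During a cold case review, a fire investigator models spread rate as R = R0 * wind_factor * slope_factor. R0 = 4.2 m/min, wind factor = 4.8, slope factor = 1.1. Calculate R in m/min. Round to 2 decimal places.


Fire spread rate calculation:
R = R0 * wind_factor * slope_factor
= 4.2 * 4.8 * 1.1
= 20.16 * 1.1
= 22.18 m/min

22.18


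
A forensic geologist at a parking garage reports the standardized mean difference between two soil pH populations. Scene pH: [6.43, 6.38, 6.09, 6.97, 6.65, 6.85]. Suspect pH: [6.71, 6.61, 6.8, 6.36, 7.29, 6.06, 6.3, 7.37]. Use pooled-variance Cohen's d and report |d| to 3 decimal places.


Pooled-variance Cohen's d for soil pH comparison:
Scene mean = 39.37 / 6 = 6.561667
Suspect mean = 53.5 / 8 = 6.6875
Scene sample variance s_s^2 = 0.106097
Suspect sample variance s_c^2 = 0.214164
Pooled variance = ((n_s-1)*s_s^2 + (n_c-1)*s_c^2) / (n_s + n_c - 2) = 0.169136
Pooled SD = sqrt(0.169136) = 0.411261
Mean difference = -0.125833
|d| = |-0.125833| / 0.411261 = 0.306

0.306


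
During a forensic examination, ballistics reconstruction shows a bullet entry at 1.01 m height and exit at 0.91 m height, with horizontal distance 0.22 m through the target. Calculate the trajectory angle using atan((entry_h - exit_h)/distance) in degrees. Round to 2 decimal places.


Bullet trajectory angle:
Height difference = 1.01 - 0.91 = 0.1 m
angle = atan(0.1 / 0.22)
angle = atan(0.454545)
angle = 24.44 degrees

24.44


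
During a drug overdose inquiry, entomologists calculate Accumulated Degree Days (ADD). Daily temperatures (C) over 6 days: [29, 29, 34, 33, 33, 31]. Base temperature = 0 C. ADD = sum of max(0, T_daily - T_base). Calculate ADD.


Computing ADD day by day:
Day 1: max(0, 29 - 0) = 29
Day 2: max(0, 29 - 0) = 29
Day 3: max(0, 34 - 0) = 34
Day 4: max(0, 33 - 0) = 33
Day 5: max(0, 33 - 0) = 33
Day 6: max(0, 31 - 0) = 31
Total ADD = 189

189


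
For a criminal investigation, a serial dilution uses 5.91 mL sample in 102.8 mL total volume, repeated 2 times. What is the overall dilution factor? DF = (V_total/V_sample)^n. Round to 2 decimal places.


Dilution factor calculation:
Single dilution = V_total / V_sample = 102.8 / 5.91 ≈ 17.394247
Number of dilutions = 2
Total DF = (102.8 / 5.91)^2 (full precision, rounded at the end) = 302.56

302.56


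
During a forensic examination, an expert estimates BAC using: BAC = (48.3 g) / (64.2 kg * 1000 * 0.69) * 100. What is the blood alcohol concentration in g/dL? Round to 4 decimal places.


Applying the Widmark formula:
BAC = (dose_g / (body_wt * 1000 * r)) * 100
Denominator = 64.2 * 1000 * 0.69 = 44298
BAC = (48.3 / 44298) * 100
BAC = 0.1090 g/dL

0.1090


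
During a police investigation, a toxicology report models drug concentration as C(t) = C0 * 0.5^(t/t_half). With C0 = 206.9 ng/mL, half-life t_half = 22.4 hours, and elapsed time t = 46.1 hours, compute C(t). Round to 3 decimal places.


Drug concentration decay:
Number of half-lives = t / t_half = 46.1 / 22.4 = 2.058036
Decay factor = 0.5^2.058036 = 0.24014272
C(t) = 206.9 * 0.24014272 = 49.686 ng/mL

49.686


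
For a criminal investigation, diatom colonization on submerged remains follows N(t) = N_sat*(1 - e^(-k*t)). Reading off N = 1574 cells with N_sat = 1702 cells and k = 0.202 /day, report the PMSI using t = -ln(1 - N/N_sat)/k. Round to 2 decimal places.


PMSI from diatom colonization curve:
N / N_sat = 1574 / 1702 = 0.924794
1 - N/N_sat = 0.075206
ln(1 - N/N_sat) = -2.587524
t = -ln(1 - N/N_sat) / k = -(-2.587524) / 0.202 = 12.81 days

12.81


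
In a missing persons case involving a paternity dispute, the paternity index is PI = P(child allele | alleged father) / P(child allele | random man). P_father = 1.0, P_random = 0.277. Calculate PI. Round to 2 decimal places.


Paternity Index calculation:
PI = P(allele|father) / P(allele|random)
PI = 1.0 / 0.277
PI = 3.61

3.61


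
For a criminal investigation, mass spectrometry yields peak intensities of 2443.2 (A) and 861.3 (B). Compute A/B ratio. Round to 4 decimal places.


Spectral peak ratio:
Peak A = 2443.2 counts
Peak B = 861.3 counts
Ratio = 2443.2 / 861.3 = 2.8366

2.8366


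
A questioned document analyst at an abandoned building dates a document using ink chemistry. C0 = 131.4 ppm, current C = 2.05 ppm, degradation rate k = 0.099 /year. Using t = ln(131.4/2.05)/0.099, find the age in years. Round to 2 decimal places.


Document age estimation:
C0/C = 131.4 / 2.05 = 64.097561
ln(C0/C) = 4.160406
t = 4.160406 / 0.099 = 42.02 years

42.02


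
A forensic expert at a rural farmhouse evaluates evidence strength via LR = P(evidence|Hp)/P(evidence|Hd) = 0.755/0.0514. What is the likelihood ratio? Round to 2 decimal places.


Likelihood ratio calculation:
LR = P(E|Hp) / P(E|Hd)
LR = 0.755 / 0.0514
LR = 14.69

14.69


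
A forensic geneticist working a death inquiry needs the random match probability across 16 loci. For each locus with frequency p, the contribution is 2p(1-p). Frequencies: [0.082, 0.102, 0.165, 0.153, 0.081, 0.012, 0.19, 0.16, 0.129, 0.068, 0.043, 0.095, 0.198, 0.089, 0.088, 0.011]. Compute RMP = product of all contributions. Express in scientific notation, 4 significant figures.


Computing RMP for 16 loci:
Locus 1: 2 * 0.082 * 0.918 = 0.150552
Locus 2: 2 * 0.102 * 0.898 = 0.183192
Locus 3: 2 * 0.165 * 0.835 = 0.27555
Locus 4: 2 * 0.153 * 0.847 = 0.259182
Locus 5: 2 * 0.081 * 0.919 = 0.148878
Locus 6: 2 * 0.012 * 0.988 = 0.023712
Locus 7: 2 * 0.19 * 0.81 = 0.3078
Locus 8: 2 * 0.16 * 0.84 = 0.2688
Locus 9: 2 * 0.129 * 0.871 = 0.224718
Locus 10: 2 * 0.068 * 0.932 = 0.126752
Locus 11: 2 * 0.043 * 0.957 = 0.082302
Locus 12: 2 * 0.095 * 0.905 = 0.17195
Locus 13: 2 * 0.198 * 0.802 = 0.317592
Locus 14: 2 * 0.089 * 0.911 = 0.162158
Locus 15: 2 * 0.088 * 0.912 = 0.160512
Locus 16: 2 * 0.011 * 0.989 = 0.021758
RMP = 4.171e-14

4.171e-14


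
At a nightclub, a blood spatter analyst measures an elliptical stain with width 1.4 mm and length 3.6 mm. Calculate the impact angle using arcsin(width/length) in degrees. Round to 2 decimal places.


Blood spatter impact angle calculation:
width / length = 1.4 / 3.6 = 0.388889
angle = arcsin(0.388889)
angle = 22.89 degrees

22.89


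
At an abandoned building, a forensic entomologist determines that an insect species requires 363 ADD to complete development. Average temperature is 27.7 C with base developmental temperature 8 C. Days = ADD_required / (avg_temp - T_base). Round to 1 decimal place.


Insect development time:
Effective temperature = avg_temp - T_base = 27.7 - 8 = 19.7 C
Days = ADD / effective_temp = 363 / 19.7 = 18.4 days

18.4


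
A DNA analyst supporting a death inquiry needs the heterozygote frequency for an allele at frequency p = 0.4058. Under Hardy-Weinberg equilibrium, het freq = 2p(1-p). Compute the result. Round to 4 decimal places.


Hardy-Weinberg heterozygote frequency:
q = 1 - p = 1 - 0.4058 = 0.5942
2pq = 2 * 0.4058 * 0.5942 = 0.4823

0.4823


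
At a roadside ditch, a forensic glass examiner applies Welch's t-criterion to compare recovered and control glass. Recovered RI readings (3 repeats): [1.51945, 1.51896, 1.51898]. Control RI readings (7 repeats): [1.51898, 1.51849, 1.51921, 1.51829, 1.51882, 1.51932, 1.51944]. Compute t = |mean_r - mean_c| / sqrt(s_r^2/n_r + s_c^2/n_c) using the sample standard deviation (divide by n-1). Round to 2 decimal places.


Welch's t-criterion for glass RI comparison:
Recovered mean = sum / n_r = 4.55739 / 3 = 1.51913
Control mean = sum / n_c = 10.63255 / 7 = 1.5189357
Recovered sample variance s_r^2 = 7.69e-08
Control sample variance s_c^2 = 1.84695e-07
Welch SE (unpooled) = sqrt(s_r^2/n_r + s_c^2/n_c) = sqrt(2.56333e-08 + 2.6385e-08) = sqrt(5.20183e-08) = 0.000228075
|mean_r - mean_c| = 0.000194286
t = 0.000194286 / 0.000228075 = 0.85

0.85


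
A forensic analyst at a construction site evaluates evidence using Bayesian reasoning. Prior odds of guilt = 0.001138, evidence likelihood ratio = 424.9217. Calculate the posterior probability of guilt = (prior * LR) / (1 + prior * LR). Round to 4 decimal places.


Bayesian evidence evaluation:
Posterior odds = prior_odds * LR = 0.001138 * 424.9217 = 0.4835609
Posterior probability = posterior_odds / (1 + posterior_odds)
= 0.4835609 / (1 + 0.4835609)
= 0.4835609 / 1.4835609
= 0.3259

0.3259


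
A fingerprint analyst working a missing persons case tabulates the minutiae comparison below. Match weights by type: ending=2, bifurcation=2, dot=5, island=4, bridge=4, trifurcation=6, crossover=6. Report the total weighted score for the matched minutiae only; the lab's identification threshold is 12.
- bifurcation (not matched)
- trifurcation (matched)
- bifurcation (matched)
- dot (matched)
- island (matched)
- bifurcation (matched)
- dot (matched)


Weighted minutiae match score:
  bifurcation: not matched, +0
  trifurcation: matched, +6 (running total 6)
  bifurcation: matched, +2 (running total 8)
  dot: matched, +5 (running total 13)
  island: matched, +4 (running total 17)
  bifurcation: matched, +2 (running total 19)
  dot: matched, +5 (running total 24)
Total score = 24
Threshold = 12; verdict = identification

24


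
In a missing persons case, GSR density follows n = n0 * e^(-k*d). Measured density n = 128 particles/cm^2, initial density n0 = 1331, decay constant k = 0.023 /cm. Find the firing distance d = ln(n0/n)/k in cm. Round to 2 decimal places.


GSR distance calculation:
n0/n = 1331 / 128 = 10.398438
ln(n0/n) = 2.341656
d = 2.341656 / 0.023 = 101.81 cm

101.81


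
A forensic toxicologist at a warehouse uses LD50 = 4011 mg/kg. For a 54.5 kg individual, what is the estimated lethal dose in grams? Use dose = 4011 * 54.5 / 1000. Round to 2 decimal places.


Lethal dose calculation:
Lethal dose = LD50 * body_weight / 1000
= 4011 * 54.5 / 1000
= 218599.5 / 1000
= 218.60 g

218.60


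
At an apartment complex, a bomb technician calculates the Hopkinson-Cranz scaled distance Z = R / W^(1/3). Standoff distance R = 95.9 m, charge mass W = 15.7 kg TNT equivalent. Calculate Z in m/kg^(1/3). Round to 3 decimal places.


Scaled distance calculation:
W^(1/3) = 15.7^(1/3) = 2.503994
Z = R / W^(1/3) = 95.9 / 2.503994
Z = 38.299 m/kg^(1/3)

38.299


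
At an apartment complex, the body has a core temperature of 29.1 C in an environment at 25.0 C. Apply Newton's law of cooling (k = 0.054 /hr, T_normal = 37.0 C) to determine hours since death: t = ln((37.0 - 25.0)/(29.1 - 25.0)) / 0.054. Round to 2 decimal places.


Using Newton's law of cooling:
t = ln((T_normal - T_ambient) / (T_body - T_ambient)) / k
T_normal - T_ambient = 12.0
T_body - T_ambient = 4.1
Ratio = 2.926829
ln(ratio) = 1.07392
t = 1.07392 / 0.054 = 19.89 hours

19.89


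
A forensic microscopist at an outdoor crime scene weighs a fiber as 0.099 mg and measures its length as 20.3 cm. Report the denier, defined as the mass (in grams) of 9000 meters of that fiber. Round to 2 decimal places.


Denier calculation:
Mass in grams = 0.099 mg / 1000 = 0.000099 g
Length in meters = 20.3 cm / 100 = 0.203 m
Linear density = mass / length = 0.000099 / 0.203 = 0.00048768 g/m
Denier = (g/m) * 9000 = 0.00048768 * 9000 = 4.39

4.39


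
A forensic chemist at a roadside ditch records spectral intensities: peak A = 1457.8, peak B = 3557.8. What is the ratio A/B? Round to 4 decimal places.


Spectral peak ratio:
Peak A = 1457.8 counts
Peak B = 3557.8 counts
Ratio = 1457.8 / 3557.8 = 0.4097

0.4097


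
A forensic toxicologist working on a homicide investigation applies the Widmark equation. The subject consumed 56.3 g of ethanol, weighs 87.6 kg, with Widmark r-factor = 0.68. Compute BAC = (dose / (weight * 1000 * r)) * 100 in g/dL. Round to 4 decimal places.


Applying the Widmark formula:
BAC = (dose_g / (body_wt * 1000 * r)) * 100
Denominator = 87.6 * 1000 * 0.68 = 59568
BAC = (56.3 / 59568) * 100
BAC = 0.0945 g/dL

0.0945


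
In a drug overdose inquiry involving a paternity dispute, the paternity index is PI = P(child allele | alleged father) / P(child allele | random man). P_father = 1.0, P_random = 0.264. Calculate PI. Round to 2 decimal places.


Paternity Index calculation:
PI = P(allele|father) / P(allele|random)
PI = 1.0 / 0.264
PI = 3.79

3.79


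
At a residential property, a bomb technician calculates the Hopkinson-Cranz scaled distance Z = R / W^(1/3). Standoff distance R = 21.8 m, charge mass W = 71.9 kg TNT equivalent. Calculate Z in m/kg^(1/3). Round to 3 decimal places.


Scaled distance calculation:
W^(1/3) = 71.9^(1/3) = 4.158241
Z = R / W^(1/3) = 21.8 / 4.158241
Z = 5.243 m/kg^(1/3)

5.243


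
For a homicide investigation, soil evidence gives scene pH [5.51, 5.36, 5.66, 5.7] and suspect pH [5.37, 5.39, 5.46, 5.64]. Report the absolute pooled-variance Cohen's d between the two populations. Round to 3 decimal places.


Pooled-variance Cohen's d for soil pH comparison:
Scene mean = 22.23 / 4 = 5.5575
Suspect mean = 21.86 / 4 = 5.465
Scene sample variance s_s^2 = 0.024025
Suspect sample variance s_c^2 = 0.0151
Pooled variance = ((n_s-1)*s_s^2 + (n_c-1)*s_c^2) / (n_s + n_c - 2) = 0.019562
Pooled SD = sqrt(0.019562) = 0.139864
Mean difference = 0.0925
|d| = |0.0925| / 0.139864 = 0.661

0.661


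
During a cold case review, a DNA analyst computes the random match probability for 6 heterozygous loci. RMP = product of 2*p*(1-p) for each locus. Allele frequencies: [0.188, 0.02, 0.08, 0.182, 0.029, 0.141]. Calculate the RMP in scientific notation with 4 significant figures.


Computing RMP for 6 loci:
Locus 1: 2 * 0.188 * 0.812 = 0.305312
Locus 2: 2 * 0.02 * 0.98 = 0.0392
Locus 3: 2 * 0.08 * 0.92 = 0.1472
Locus 4: 2 * 0.182 * 0.818 = 0.297752
Locus 5: 2 * 0.029 * 0.971 = 0.056318
Locus 6: 2 * 0.141 * 0.859 = 0.242238
RMP = 7.156e-06

7.156e-06


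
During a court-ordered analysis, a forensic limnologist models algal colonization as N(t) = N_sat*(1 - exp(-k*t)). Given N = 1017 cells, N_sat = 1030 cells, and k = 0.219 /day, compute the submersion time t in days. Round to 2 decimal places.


PMSI from diatom colonization curve:
N / N_sat = 1017 / 1030 = 0.987379
1 - N/N_sat = 0.012621
ln(1 - N/N_sat) = -4.372393
t = -ln(1 - N/N_sat) / k = -(-4.372393) / 0.219 = 19.97 days

19.97


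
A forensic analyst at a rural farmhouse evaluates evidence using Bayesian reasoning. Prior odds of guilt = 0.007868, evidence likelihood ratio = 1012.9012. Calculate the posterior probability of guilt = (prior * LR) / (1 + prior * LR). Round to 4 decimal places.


Bayesian evidence evaluation:
Posterior odds = prior_odds * LR = 0.007868 * 1012.9012 = 7.969507
Posterior probability = posterior_odds / (1 + posterior_odds)
= 7.969507 / (1 + 7.969507)
= 7.969507 / 8.969507
= 0.8885

0.8885


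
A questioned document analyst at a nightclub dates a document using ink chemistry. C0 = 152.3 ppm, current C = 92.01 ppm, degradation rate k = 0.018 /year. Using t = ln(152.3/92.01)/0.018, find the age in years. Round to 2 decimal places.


Document age estimation:
C0/C = 152.3 / 92.01 = 1.655255
ln(C0/C) = 0.503955
t = 0.503955 / 0.018 = 28.00 years

28.00


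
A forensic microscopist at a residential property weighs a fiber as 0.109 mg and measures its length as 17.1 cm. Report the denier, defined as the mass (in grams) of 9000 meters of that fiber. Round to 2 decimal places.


Denier calculation:
Mass in grams = 0.109 mg / 1000 = 0.000109 g
Length in meters = 17.1 cm / 100 = 0.171 m
Linear density = mass / length = 0.000109 / 0.171 = 0.00063743 g/m
Denier = (g/m) * 9000 = 0.00063743 * 9000 = 5.74

5.74


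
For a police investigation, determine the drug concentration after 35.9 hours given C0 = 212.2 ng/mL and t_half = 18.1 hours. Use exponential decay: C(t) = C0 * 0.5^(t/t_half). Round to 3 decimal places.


Drug concentration decay:
Number of half-lives = t / t_half = 35.9 / 18.1 = 1.983425
Decay factor = 0.5^1.983425 = 0.25288879
C(t) = 212.2 * 0.25288879 = 53.663 ng/mL

53.663


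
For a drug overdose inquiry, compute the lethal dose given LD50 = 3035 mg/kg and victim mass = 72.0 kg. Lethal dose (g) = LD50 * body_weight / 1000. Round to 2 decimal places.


Lethal dose calculation:
Lethal dose = LD50 * body_weight / 1000
= 3035 * 72.0 / 1000
= 218520 / 1000
= 218.52 g

218.52


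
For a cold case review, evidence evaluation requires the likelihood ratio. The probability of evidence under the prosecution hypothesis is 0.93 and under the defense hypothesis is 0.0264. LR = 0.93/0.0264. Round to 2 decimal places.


Likelihood ratio calculation:
LR = P(E|Hp) / P(E|Hd)
LR = 0.93 / 0.0264
LR = 35.23

35.23


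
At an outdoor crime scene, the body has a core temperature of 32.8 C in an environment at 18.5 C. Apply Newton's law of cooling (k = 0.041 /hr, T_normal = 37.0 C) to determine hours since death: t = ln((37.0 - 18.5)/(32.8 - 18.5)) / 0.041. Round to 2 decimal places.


Using Newton's law of cooling:
t = ln((T_normal - T_ambient) / (T_body - T_ambient)) / k
T_normal - T_ambient = 18.5
T_body - T_ambient = 14.3
Ratio = 1.293706
ln(ratio) = 0.257511
t = 0.257511 / 0.041 = 6.28 hours

6.28


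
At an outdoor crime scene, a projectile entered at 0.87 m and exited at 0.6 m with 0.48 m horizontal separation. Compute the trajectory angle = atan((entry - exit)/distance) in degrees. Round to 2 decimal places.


Bullet trajectory angle:
Height difference = 0.87 - 0.6 = 0.27 m
angle = atan(0.27 / 0.48)
angle = atan(0.5625)
angle = 29.36 degrees

29.36


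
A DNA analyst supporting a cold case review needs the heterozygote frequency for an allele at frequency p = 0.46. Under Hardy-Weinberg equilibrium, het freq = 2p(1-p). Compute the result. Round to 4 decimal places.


Hardy-Weinberg heterozygote frequency:
q = 1 - p = 1 - 0.46 = 0.54
2pq = 2 * 0.46 * 0.54 = 0.4968

0.4968


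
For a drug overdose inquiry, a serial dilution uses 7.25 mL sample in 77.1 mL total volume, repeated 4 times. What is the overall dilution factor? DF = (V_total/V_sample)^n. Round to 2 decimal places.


Dilution factor calculation:
Single dilution = V_total / V_sample = 77.1 / 7.25 ≈ 10.634483
Number of dilutions = 4
Total DF = (77.1 / 7.25)^4 (full precision, rounded at the end) = 12789.85

12789.85


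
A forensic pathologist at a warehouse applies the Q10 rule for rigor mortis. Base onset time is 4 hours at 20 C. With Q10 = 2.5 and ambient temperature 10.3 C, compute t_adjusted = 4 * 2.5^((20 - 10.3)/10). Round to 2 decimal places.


Rigor mortis time adjustment:
Exponent = (T_ref - T_actual) / 10 = (20 - 10.3) / 10 = 0.97
Q10 factor = 2.5^0.97 = 2.43221
t_adjusted = 4 * 2.43221 = 9.73 hours

9.73


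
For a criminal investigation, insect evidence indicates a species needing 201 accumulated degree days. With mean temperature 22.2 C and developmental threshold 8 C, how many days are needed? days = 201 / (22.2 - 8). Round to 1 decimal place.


Insect development time:
Effective temperature = avg_temp - T_base = 22.2 - 8 = 14.2 C
Days = ADD / effective_temp = 201 / 14.2 = 14.2 days

14.2


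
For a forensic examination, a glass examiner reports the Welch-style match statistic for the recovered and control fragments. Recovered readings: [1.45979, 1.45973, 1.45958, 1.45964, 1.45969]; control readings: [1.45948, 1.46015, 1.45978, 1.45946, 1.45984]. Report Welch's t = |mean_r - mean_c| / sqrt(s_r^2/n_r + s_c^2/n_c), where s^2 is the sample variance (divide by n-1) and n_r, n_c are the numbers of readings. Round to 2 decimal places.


Welch's t-criterion for glass RI comparison:
Recovered mean = sum / n_r = 7.29843 / 5 = 1.459686
Control mean = sum / n_c = 7.29871 / 5 = 1.459742
Recovered sample variance s_r^2 = 6.53e-09
Control sample variance s_c^2 = 8.142e-08
Welch SE (unpooled) = sqrt(s_r^2/n_r + s_c^2/n_c) = sqrt(1.306e-09 + 1.6284e-08) = sqrt(1.759e-08) = 0.000132627
|mean_r - mean_c| = 5.6e-05
t = 5.6e-05 / 0.000132627 = 0.42

0.42


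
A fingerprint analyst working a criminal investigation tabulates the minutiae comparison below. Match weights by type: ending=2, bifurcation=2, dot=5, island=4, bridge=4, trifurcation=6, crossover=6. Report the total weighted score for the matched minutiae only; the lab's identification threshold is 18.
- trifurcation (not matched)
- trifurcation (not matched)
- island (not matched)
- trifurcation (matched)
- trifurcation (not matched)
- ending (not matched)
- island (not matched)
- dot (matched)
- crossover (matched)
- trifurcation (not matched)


Weighted minutiae match score:
  trifurcation: not matched, +0
  trifurcation: not matched, +0
  island: not matched, +0
  trifurcation: matched, +6 (running total 6)
  trifurcation: not matched, +0
  ending: not matched, +0
  island: not matched, +0
  dot: matched, +5 (running total 11)
  crossover: matched, +6 (running total 17)
  trifurcation: not matched, +0
Total score = 17
Threshold = 18; verdict = inconclusive

17


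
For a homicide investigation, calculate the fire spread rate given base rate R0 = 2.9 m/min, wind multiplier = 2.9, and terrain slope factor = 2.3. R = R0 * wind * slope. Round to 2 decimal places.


Fire spread rate calculation:
R = R0 * wind_factor * slope_factor
= 2.9 * 2.9 * 2.3
= 8.41 * 2.3
= 19.34 m/min

19.34


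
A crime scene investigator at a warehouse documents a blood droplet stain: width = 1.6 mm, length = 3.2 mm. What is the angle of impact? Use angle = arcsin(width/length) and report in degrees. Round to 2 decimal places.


Blood spatter impact angle calculation:
width / length = 1.6 / 3.2 = 0.5
angle = arcsin(0.5)
angle = 30.00 degrees

30.00


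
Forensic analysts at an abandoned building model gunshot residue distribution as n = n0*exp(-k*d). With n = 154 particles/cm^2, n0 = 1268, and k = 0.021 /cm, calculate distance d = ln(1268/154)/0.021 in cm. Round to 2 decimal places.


GSR distance calculation:
n0/n = 1268 / 154 = 8.233766
ln(n0/n) = 2.108244
d = 2.108244 / 0.021 = 100.39 cm

100.39


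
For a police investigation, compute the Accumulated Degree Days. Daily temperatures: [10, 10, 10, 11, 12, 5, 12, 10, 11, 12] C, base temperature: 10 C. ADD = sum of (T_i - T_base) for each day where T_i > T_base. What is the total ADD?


Computing ADD day by day:
Day 1: max(0, 10 - 10) = 0
Day 2: max(0, 10 - 10) = 0
Day 3: max(0, 10 - 10) = 0
Day 4: max(0, 11 - 10) = 1
Day 5: max(0, 12 - 10) = 2
Day 6: max(0, 5 - 10) = 0
Day 7: max(0, 12 - 10) = 2
Day 8: max(0, 10 - 10) = 0
Day 9: max(0, 11 - 10) = 1
Day 10: max(0, 12 - 10) = 2
Total ADD = 8

8


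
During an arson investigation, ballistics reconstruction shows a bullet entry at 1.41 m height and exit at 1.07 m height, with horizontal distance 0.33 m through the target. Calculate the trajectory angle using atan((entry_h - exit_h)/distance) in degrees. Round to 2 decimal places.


Bullet trajectory angle:
Height difference = 1.41 - 1.07 = 0.34 m
angle = atan(0.34 / 0.33)
angle = atan(1.030303)
angle = 45.86 degrees

45.86


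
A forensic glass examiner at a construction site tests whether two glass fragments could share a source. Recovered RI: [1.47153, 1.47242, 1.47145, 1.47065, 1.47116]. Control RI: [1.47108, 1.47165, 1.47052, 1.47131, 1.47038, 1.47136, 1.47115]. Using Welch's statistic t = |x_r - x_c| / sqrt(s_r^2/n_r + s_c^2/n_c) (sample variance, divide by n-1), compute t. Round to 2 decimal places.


Welch's t-criterion for glass RI comparison:
Recovered mean = sum / n_r = 7.35721 / 5 = 1.471442
Control mean = sum / n_c = 10.29745 / 7 = 1.4710643
Recovered sample variance s_r^2 = 4.1777e-07
Control sample variance s_c^2 = 2.10495e-07
Welch SE (unpooled) = sqrt(s_r^2/n_r + s_c^2/n_c) = sqrt(8.3554e-08 + 3.00707e-08) = sqrt(1.13625e-07) = 0.000337083
|mean_r - mean_c| = 0.000377714
t = 0.000377714 / 0.000337083 = 1.12

1.12


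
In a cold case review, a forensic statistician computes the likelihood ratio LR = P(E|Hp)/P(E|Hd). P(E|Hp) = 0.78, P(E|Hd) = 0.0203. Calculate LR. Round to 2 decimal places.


Likelihood ratio calculation:
LR = P(E|Hp) / P(E|Hd)
LR = 0.78 / 0.0203
LR = 38.42

38.42


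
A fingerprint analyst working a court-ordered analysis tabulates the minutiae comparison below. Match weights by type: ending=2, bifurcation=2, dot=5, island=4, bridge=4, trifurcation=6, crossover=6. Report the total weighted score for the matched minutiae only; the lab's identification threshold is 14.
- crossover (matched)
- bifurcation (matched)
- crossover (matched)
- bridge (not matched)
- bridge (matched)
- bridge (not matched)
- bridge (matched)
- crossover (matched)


Weighted minutiae match score:
  crossover: matched, +6 (running total 6)
  bifurcation: matched, +2 (running total 8)
  crossover: matched, +6 (running total 14)
  bridge: not matched, +0
  bridge: matched, +4 (running total 18)
  bridge: not matched, +0
  bridge: matched, +4 (running total 22)
  crossover: matched, +6 (running total 28)
Total score = 28
Threshold = 14; verdict = identification

28


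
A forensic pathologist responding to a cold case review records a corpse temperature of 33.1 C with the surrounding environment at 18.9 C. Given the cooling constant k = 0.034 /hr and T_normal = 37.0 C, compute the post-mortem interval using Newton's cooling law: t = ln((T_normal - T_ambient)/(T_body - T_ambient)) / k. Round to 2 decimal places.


Using Newton's law of cooling:
t = ln((T_normal - T_ambient) / (T_body - T_ambient)) / k
T_normal - T_ambient = 18.1
T_body - T_ambient = 14.2
Ratio = 1.274648
ln(ratio) = 0.24267
t = 0.24267 / 0.034 = 7.14 hours

7.14


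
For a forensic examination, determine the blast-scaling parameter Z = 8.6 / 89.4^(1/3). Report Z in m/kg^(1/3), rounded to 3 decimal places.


Scaled distance calculation:
W^(1/3) = 89.4^(1/3) = 4.471424
Z = R / W^(1/3) = 8.6 / 4.471424
Z = 1.923 m/kg^(1/3)

1.923


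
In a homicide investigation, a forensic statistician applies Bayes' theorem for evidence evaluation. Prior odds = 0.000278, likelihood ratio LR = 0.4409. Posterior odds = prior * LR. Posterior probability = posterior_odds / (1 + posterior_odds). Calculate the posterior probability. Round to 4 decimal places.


Bayesian evidence evaluation:
Posterior odds = prior_odds * LR = 0.000278 * 0.4409 = 0.0001225702
Posterior probability = posterior_odds / (1 + posterior_odds)
= 0.0001225702 / (1 + 0.0001225702)
= 0.0001225702 / 1.0001225702
= 0.0001

0.0001


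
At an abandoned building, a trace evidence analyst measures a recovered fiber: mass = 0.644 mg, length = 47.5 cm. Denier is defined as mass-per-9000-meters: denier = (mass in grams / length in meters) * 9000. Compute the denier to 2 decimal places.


Denier calculation:
Mass in grams = 0.644 mg / 1000 = 0.000644 g
Length in meters = 47.5 cm / 100 = 0.475 m
Linear density = mass / length = 0.000644 / 0.475 = 0.00135579 g/m
Denier = (g/m) * 9000 = 0.00135579 * 9000 = 12.20

12.20


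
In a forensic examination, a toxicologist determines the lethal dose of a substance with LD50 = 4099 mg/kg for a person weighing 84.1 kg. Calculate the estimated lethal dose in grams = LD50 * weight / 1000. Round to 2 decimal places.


Lethal dose calculation:
Lethal dose = LD50 * body_weight / 1000
= 4099 * 84.1 / 1000
= 344725.9 / 1000
= 344.73 g

344.73


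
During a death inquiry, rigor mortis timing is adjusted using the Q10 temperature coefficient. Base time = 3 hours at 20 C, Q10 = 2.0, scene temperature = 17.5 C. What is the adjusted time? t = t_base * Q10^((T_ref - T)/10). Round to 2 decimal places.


Rigor mortis time adjustment:
Exponent = (T_ref - T_actual) / 10 = (20 - 17.5) / 10 = 0.25
Q10 factor = 2.0^0.25 = 1.18921
t_adjusted = 3 * 1.18921 = 3.57 hours

3.57


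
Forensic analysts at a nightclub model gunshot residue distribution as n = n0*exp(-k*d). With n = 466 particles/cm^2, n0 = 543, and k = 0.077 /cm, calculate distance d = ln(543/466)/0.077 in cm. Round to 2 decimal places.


GSR distance calculation:
n0/n = 543 / 466 = 1.165236
ln(n0/n) = 0.152924
d = 0.152924 / 0.077 = 1.99 cm

1.99


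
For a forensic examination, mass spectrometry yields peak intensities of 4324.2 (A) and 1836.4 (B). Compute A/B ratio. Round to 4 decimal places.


Spectral peak ratio:
Peak A = 4324.2 counts
Peak B = 1836.4 counts
Ratio = 4324.2 / 1836.4 = 2.3547

2.3547


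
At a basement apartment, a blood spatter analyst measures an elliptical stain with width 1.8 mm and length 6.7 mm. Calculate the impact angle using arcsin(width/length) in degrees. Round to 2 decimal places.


Blood spatter impact angle calculation:
width / length = 1.8 / 6.7 = 0.268657
angle = arcsin(0.268657)
angle = 15.58 degrees

15.58


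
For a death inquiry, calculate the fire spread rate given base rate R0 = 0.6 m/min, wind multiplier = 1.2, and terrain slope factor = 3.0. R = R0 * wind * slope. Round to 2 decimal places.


Fire spread rate calculation:
R = R0 * wind_factor * slope_factor
= 0.6 * 1.2 * 3.0
= 0.72 * 3.0
= 2.16 m/min

2.16


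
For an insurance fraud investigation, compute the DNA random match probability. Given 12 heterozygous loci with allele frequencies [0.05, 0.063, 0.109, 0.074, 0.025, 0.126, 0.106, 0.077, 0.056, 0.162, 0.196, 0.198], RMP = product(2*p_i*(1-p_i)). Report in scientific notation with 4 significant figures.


Computing RMP for 12 loci:
Locus 1: 2 * 0.05 * 0.95 = 0.095
Locus 2: 2 * 0.063 * 0.937 = 0.118062
Locus 3: 2 * 0.109 * 0.891 = 0.194238
Locus 4: 2 * 0.074 * 0.926 = 0.137048
Locus 5: 2 * 0.025 * 0.975 = 0.04875
Locus 6: 2 * 0.126 * 0.874 = 0.220248
Locus 7: 2 * 0.106 * 0.894 = 0.189528
Locus 8: 2 * 0.077 * 0.923 = 0.142142
Locus 9: 2 * 0.056 * 0.944 = 0.105728
Locus 10: 2 * 0.162 * 0.838 = 0.271512
Locus 11: 2 * 0.196 * 0.804 = 0.315168
Locus 12: 2 * 0.198 * 0.802 = 0.317592
RMP = 2.481e-10

2.481e-10


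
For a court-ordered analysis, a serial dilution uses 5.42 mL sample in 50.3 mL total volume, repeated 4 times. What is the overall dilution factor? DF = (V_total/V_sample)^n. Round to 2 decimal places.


Dilution factor calculation:
Single dilution = V_total / V_sample = 50.3 / 5.42 ≈ 9.280443
Number of dilutions = 4
Total DF = (50.3 / 5.42)^4 (full precision, rounded at the end) = 7417.79

7417.79


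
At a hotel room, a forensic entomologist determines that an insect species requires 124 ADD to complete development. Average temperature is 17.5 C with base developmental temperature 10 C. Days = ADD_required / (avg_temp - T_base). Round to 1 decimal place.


Insect development time:
Effective temperature = avg_temp - T_base = 17.5 - 10 = 7.5 C
Days = ADD / effective_temp = 124 / 7.5 = 16.5 days

16.5


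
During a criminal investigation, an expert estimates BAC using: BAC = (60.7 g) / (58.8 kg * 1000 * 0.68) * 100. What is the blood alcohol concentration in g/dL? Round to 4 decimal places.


Applying the Widmark formula:
BAC = (dose_g / (body_wt * 1000 * r)) * 100
Denominator = 58.8 * 1000 * 0.68 = 39984
BAC = (60.7 / 39984) * 100
BAC = 0.1518 g/dL

0.1518


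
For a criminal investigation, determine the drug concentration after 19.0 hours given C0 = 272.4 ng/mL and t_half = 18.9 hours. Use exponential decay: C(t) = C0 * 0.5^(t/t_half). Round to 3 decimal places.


Drug concentration decay:
Number of half-lives = t / t_half = 19.0 / 18.9 = 1.005291
Decay factor = 0.5^1.005291 = 0.49816964
C(t) = 272.4 * 0.49816964 = 135.701 ng/mL

135.701


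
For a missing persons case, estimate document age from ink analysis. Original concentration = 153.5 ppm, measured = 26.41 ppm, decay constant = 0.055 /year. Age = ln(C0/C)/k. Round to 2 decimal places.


Document age estimation:
C0/C = 153.5 / 26.41 = 5.812192
ln(C0/C) = 1.759958
t = 1.759958 / 0.055 = 32.00 years

32.00


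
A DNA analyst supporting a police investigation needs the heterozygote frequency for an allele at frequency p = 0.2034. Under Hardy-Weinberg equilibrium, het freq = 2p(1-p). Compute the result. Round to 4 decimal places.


Hardy-Weinberg heterozygote frequency:
q = 1 - p = 1 - 0.2034 = 0.7966
2pq = 2 * 0.2034 * 0.7966 = 0.3241

0.3241


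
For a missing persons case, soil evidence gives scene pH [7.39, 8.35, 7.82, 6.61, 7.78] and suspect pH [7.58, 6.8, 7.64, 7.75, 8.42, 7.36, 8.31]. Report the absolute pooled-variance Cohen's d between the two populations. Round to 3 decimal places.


Pooled-variance Cohen's d for soil pH comparison:
Scene mean = 37.95 / 5 = 7.59
Suspect mean = 53.86 / 7 = 7.694286
Scene sample variance s_s^2 = 0.41675
Suspect sample variance s_c^2 = 0.306062
Pooled variance = ((n_s-1)*s_s^2 + (n_c-1)*s_c^2) / (n_s + n_c - 2) = 0.350337
Pooled SD = sqrt(0.350337) = 0.591893
Mean difference = -0.104286
|d| = |-0.104286| / 0.591893 = 0.176

0.176


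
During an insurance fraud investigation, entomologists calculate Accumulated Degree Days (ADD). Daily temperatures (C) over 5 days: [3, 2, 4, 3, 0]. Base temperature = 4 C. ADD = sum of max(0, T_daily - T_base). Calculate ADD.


Computing ADD day by day:
Day 1: max(0, 3 - 4) = 0
Day 2: max(0, 2 - 4) = 0
Day 3: max(0, 4 - 4) = 0
Day 4: max(0, 3 - 4) = 0
Day 5: max(0, 0 - 4) = 0
Total ADD = 0

0


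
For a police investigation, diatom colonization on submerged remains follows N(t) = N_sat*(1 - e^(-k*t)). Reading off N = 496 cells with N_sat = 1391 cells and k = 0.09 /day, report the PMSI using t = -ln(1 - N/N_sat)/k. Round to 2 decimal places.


PMSI from diatom colonization curve:
N / N_sat = 496 / 1391 = 0.356578
1 - N/N_sat = 0.643422
ln(1 - N/N_sat) = -0.440954
t = -ln(1 - N/N_sat) / k = -(-0.440954) / 0.09 = 4.90 days

4.90


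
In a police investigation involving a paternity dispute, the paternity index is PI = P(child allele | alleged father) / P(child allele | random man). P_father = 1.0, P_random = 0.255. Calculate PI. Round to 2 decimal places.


Paternity Index calculation:
PI = P(allele|father) / P(allele|random)
PI = 1.0 / 0.255
PI = 3.92

3.92


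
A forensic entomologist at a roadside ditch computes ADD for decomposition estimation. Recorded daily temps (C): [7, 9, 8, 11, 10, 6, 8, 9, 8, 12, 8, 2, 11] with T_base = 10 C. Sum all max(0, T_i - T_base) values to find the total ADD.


Computing ADD day by day:
Day 1: max(0, 7 - 10) = 0
Day 2: max(0, 9 - 10) = 0
Day 3: max(0, 8 - 10) = 0
Day 4: max(0, 11 - 10) = 1
Day 5: max(0, 10 - 10) = 0
Day 6: max(0, 6 - 10) = 0
Day 7: max(0, 8 - 10) = 0
Day 8: max(0, 9 - 10) = 0
Day 9: max(0, 8 - 10) = 0
Day 10: max(0, 12 - 10) = 2
Day 11: max(0, 8 - 10) = 0
Day 12: max(0, 2 - 10) = 0
Day 13: max(0, 11 - 10) = 1
Total ADD = 4

4


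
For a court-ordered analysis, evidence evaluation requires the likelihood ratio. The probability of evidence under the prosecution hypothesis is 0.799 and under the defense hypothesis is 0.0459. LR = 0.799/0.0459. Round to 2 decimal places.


Likelihood ratio calculation:
LR = P(E|Hp) / P(E|Hd)
LR = 0.799 / 0.0459
LR = 17.41

17.41


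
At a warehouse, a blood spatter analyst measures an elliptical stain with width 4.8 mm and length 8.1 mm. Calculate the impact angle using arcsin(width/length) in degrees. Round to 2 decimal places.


Blood spatter impact angle calculation:
width / length = 4.8 / 8.1 = 0.592593
angle = arcsin(0.592593)
angle = 36.34 degrees

36.34
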